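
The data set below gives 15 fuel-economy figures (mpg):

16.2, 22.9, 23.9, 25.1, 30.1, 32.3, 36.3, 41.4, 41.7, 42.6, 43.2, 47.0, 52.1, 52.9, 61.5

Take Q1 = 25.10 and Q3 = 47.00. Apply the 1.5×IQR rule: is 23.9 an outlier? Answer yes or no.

IQR = Q3 − Q1 = 47.00 − 25.10 = 21.90.
Lower fence = Q1 − 1.5·IQR = 25.10 − 32.85 = -7.75.
Upper fence = Q3 + 1.5·IQR = 47.00 + 32.85 = 79.85.
23.9 lies within [-7.75, 79.85].

no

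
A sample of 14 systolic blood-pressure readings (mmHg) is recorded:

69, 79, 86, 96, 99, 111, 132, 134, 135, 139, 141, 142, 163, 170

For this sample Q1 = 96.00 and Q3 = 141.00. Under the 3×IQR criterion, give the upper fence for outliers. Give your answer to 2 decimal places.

IQR = Q3 − Q1 = 141.00 − 96.00 = 45.00.
Lower fence = Q1 − 3·IQR = 96.00 − 135.00 = -39.00.
Upper fence = Q3 + 3·IQR = 141.00 + 135.00 = 276.00.

276.00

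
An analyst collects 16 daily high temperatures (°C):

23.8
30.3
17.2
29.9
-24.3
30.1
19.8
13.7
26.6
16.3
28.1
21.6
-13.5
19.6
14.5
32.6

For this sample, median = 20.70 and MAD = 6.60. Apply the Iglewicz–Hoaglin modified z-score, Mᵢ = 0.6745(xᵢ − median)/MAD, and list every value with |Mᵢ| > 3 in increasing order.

|Mᵢ| > 3 ⇔ |xᵢ − 20.70| > 3·6.60/0.6745 = 29.36.
So outliers lie outside [-8.66, 50.06].
-24.3: M = -4.60 → outlier.
-13.5: M = -3.50 → outlier.

-24.3, -13.5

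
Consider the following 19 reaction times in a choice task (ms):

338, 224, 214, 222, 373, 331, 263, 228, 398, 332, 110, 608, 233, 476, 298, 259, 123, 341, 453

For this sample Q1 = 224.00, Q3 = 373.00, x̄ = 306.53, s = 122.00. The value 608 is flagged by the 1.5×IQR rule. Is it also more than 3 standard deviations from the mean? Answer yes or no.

no

z = (608 − 306.53) / 122.00 = 2.47.
|z| = 2.47 ≤ 3.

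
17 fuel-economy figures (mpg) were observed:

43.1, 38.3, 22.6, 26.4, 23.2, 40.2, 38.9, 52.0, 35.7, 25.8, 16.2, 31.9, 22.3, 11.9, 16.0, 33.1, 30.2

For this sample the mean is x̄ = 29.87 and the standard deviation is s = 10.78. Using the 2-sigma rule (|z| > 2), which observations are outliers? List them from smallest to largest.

Cutoffs at x̄ ± 2s: 29.87 ± 2·10.78 = [8.31, 51.43].
52.0: z = 2.05, |z| > 2 → outlier.
Every other value lies within [8.31, 51.43].

52.0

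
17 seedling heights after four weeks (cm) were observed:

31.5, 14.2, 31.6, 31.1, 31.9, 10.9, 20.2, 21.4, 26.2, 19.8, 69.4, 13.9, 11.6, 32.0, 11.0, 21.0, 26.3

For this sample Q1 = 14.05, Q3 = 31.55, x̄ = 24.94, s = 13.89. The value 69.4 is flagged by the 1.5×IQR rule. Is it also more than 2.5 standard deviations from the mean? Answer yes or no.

yes

z = (69.4 − 24.94) / 13.89 = 3.20.
|z| = 3.20 > 2.5.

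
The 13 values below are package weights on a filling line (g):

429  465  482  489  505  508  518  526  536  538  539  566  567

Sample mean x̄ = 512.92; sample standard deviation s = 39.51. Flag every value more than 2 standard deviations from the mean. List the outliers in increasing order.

Cutoffs at x̄ ± 2s: 512.92 ± 2·39.51 = [433.90, 591.94].
429: z = -2.12, |z| > 2 → outlier.
Every other value lies within [433.90, 591.94].

429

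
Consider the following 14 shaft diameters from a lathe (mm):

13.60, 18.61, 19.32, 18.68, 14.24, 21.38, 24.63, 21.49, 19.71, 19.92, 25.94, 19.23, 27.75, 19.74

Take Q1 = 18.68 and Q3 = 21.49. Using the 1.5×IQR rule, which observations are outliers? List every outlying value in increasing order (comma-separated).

13.60, 14.24, 25.94, 27.75

IQR = Q3 − Q1 = 21.49 − 18.68 = 2.81.
Lower fence = Q1 − 1.5·IQR = 18.68 − 4.215 = 14.465.
Upper fence = Q3 + 1.5·IQR = 21.49 + 4.215 = 25.705.
13.60 < 14.465 → outlier.
14.24 < 14.465 → outlier.
25.94 > 25.705 → outlier.
27.75 > 25.705 → outlier.
All remaining values lie within [14.465, 25.705].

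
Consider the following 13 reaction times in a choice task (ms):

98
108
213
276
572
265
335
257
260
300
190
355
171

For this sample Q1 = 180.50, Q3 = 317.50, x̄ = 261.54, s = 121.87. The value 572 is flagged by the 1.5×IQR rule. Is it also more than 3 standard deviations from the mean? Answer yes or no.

no

z = (572 − 261.54) / 121.87 = 2.55.
|z| = 2.55 ≤ 3.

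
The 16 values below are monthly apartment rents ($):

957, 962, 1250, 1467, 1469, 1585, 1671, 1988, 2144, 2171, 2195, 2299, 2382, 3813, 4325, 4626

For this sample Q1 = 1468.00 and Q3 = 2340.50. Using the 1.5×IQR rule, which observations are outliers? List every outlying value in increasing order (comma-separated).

3813, 4325, 4626

IQR = Q3 − Q1 = 2340.50 − 1468.00 = 872.50.
Lower fence = Q1 − 1.5·IQR = 1468.00 − 1308.75 = 159.25.
Upper fence = Q3 + 1.5·IQR = 2340.50 + 1308.75 = 3649.25.
3813 > 3649.25 → outlier.
4325 > 3649.25 → outlier.
4626 > 3649.25 → outlier.
All remaining values lie within [159.25, 3649.25].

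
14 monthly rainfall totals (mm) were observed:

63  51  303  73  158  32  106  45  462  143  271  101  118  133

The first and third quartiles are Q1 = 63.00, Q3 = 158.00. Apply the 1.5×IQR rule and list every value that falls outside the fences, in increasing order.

IQR = Q3 − Q1 = 158.00 − 63.00 = 95.00.
Lower fence = Q1 − 1.5·IQR = 63.00 − 142.50 = -79.50.
Upper fence = Q3 + 1.5·IQR = 158.00 + 142.50 = 300.50.
303 > 300.50 → outlier.
462 > 300.50 → outlier.
All remaining values lie within [-79.50, 300.50].

303, 462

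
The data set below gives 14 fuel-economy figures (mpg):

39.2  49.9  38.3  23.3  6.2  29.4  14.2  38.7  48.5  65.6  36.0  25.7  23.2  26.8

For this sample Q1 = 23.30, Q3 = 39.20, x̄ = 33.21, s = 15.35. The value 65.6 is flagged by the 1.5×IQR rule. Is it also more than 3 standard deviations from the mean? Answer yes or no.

z = (65.6 − 33.21) / 15.35 = 2.11.
|z| = 2.11 ≤ 3.

no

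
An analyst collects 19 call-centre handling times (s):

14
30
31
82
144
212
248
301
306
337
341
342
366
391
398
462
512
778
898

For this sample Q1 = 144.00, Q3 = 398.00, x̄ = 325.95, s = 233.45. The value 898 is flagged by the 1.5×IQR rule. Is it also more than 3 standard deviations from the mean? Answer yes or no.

no

z = (898 − 325.95) / 233.45 = 2.45.
|z| = 2.45 ≤ 3.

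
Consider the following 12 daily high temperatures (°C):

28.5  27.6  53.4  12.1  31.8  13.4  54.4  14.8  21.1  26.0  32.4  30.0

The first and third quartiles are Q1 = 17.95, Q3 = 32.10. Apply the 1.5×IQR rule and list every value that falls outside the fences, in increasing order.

IQR = Q3 − Q1 = 32.10 − 17.95 = 14.15.
Lower fence = Q1 − 1.5·IQR = 17.95 − 21.225 = -3.275.
Upper fence = Q3 + 1.5·IQR = 32.10 + 21.225 = 53.325.
53.4 > 53.325 → outlier.
54.4 > 53.325 → outlier.
All remaining values lie within [-3.275, 53.325].

53.4, 54.4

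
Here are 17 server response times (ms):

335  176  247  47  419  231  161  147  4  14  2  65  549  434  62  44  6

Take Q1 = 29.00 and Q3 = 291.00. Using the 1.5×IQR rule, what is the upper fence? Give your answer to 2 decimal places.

IQR = Q3 − Q1 = 291.00 − 29.00 = 262.00.
Lower fence = Q1 − 1.5·IQR = 29.00 − 393.00 = -364.00.
Upper fence = Q3 + 1.5·IQR = 291.00 + 393.00 = 684.00.

684.00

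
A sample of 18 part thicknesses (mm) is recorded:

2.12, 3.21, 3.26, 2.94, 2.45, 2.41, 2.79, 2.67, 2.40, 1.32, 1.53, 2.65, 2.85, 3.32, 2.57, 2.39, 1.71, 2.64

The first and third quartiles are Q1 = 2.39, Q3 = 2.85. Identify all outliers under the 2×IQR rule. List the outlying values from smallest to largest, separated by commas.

IQR = Q3 − Q1 = 2.85 − 2.39 = 0.46.
Lower fence = Q1 − 2·IQR = 2.39 − 0.92 = 1.47.
Upper fence = Q3 + 2·IQR = 2.85 + 0.92 = 3.77.
1.32 < 1.47 → outlier.
All remaining values lie within [1.47, 3.77].

1.32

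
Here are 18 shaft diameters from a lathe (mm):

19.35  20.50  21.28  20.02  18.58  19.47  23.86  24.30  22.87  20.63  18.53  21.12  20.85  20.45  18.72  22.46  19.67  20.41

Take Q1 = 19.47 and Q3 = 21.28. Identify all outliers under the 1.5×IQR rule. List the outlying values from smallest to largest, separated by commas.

24.30

IQR = Q3 − Q1 = 21.28 − 19.47 = 1.81.
Lower fence = Q1 − 1.5·IQR = 19.47 − 2.715 = 16.755.
Upper fence = Q3 + 1.5·IQR = 21.28 + 2.715 = 23.995.
24.30 > 23.995 → outlier.
All remaining values lie within [16.755, 23.995].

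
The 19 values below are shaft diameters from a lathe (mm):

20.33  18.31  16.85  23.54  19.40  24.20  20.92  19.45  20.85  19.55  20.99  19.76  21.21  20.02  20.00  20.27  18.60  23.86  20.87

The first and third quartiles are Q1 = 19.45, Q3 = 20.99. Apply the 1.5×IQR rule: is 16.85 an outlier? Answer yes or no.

yes

IQR = Q3 − Q1 = 20.99 − 19.45 = 1.54.
Lower fence = Q1 − 1.5·IQR = 19.45 − 2.31 = 17.14.
Upper fence = Q3 + 1.5·IQR = 20.99 + 2.31 = 23.30.
16.85 lies below the lower fence.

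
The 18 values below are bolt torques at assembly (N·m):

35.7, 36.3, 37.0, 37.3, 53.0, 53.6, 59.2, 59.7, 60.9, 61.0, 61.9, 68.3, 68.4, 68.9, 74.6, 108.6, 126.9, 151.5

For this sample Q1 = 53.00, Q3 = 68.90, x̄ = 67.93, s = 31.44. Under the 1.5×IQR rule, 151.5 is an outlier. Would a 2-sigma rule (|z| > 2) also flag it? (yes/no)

yes

z = (151.5 − 67.93) / 31.44 = 2.66.
|z| = 2.66 > 2.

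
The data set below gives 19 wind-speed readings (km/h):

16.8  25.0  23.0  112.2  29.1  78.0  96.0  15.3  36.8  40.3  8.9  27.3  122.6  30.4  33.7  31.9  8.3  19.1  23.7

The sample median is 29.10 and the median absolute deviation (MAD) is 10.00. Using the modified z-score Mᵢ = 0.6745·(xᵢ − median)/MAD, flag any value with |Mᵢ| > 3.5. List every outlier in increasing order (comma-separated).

|Mᵢ| > 3.5 ⇔ |xᵢ − 29.10| > 3.5·10.00/0.6745 = 51.89.
So outliers lie outside [-22.79, 80.99].
96.0: M = 4.51 → outlier.
112.2: M = 5.61 → outlier.
122.6: M = 6.31 → outlier.

96.0, 112.2, 122.6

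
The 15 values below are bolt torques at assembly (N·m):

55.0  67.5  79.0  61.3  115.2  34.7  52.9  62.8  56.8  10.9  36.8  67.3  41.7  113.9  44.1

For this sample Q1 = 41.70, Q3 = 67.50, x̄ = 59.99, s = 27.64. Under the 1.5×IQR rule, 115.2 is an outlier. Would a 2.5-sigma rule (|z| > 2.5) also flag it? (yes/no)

z = (115.2 − 59.99) / 27.64 = 2.00.
|z| = 2.00 ≤ 2.5.

no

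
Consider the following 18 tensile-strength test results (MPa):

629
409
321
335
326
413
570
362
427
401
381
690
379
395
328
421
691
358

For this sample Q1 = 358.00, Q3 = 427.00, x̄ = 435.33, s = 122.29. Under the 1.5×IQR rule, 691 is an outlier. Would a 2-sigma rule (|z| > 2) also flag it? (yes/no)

yes

z = (691 − 435.33) / 122.29 = 2.09.
|z| = 2.09 > 2.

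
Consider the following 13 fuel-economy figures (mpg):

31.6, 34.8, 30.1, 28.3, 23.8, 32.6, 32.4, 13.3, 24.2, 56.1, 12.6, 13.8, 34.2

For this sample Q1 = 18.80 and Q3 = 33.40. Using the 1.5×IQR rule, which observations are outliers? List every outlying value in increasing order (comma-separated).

56.1

IQR = Q3 − Q1 = 33.40 − 18.80 = 14.60.
Lower fence = Q1 − 1.5·IQR = 18.80 − 21.90 = -3.10.
Upper fence = Q3 + 1.5·IQR = 33.40 + 21.90 = 55.30.
56.1 > 55.30 → outlier.
All remaining values lie within [-3.10, 55.30].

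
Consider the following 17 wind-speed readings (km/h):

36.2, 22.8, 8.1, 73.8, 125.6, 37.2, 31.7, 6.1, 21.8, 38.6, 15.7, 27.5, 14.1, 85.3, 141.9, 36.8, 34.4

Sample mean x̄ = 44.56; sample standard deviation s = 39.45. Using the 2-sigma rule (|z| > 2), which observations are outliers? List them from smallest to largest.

125.6, 141.9

Cutoffs at x̄ ± 2s: 44.56 ± 2·39.45 = [-34.34, 123.46].
125.6: z = 2.05, |z| > 2 → outlier.
141.9: z = 2.47, |z| > 2 → outlier.
Every other value lies within [-34.34, 123.46].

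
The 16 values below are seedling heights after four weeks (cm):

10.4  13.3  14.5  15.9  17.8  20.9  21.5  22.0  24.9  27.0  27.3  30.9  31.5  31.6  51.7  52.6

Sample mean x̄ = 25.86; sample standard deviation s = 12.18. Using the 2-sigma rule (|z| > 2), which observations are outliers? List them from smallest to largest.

Cutoffs at x̄ ± 2s: 25.86 ± 2·12.18 = [1.50, 50.22].
51.7: z = 2.12, |z| > 2 → outlier.
52.6: z = 2.20, |z| > 2 → outlier.
Every other value lies within [1.50, 50.22].

51.7, 52.6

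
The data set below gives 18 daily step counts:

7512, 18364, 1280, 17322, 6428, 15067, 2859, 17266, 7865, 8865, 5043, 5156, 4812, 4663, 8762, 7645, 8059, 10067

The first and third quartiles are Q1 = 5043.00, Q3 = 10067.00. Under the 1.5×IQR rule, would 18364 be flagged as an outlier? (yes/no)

yes

IQR = Q3 − Q1 = 10067.00 − 5043.00 = 5024.00.
Lower fence = Q1 − 1.5·IQR = 5043.00 − 7536.00 = -2493.00.
Upper fence = Q3 + 1.5·IQR = 10067.00 + 7536.00 = 17603.00.
18364 lies above the upper fence.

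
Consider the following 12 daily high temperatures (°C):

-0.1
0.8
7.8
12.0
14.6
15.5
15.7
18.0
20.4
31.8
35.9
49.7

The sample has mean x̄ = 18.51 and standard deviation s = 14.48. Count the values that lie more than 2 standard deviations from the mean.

1

Cutoffs: x̄ ± 2s = [-10.45, 47.47].
Outside the cutoffs: 49.7.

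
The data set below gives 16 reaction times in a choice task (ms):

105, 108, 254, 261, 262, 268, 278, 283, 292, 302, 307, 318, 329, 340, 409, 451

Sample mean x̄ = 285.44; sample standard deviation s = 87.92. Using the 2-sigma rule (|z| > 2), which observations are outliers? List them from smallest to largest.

105, 108

Cutoffs at x̄ ± 2s: 285.44 ± 2·87.92 = [109.60, 461.28].
105: z = -2.05, |z| > 2 → outlier.
108: z = -2.02, |z| > 2 → outlier.
Every other value lies within [109.60, 461.28].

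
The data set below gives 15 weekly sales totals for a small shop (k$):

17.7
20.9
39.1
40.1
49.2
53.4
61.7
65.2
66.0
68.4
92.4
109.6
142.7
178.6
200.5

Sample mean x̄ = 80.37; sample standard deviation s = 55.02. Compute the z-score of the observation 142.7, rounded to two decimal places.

1.13

z = (142.7 − 80.37) / 55.02 = 1.13.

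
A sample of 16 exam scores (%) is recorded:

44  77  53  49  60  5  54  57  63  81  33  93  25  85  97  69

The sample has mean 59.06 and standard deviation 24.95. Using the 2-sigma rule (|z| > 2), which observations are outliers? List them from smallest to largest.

Cutoffs at x̄ ± 2s: 59.06 ± 2·24.95 = [9.16, 108.96].
5: z = -2.17, |z| > 2 → outlier.
Every other value lies within [9.16, 108.96].

5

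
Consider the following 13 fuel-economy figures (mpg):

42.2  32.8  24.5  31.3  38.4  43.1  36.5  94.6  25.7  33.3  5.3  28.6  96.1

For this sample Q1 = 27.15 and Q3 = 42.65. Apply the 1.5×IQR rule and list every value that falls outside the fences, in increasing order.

94.6, 96.1

IQR = Q3 − Q1 = 42.65 − 27.15 = 15.50.
Lower fence = Q1 − 1.5·IQR = 27.15 − 23.25 = 3.90.
Upper fence = Q3 + 1.5·IQR = 42.65 + 23.25 = 65.90.
94.6 > 65.90 → outlier.
96.1 > 65.90 → outlier.
All remaining values lie within [3.90, 65.90].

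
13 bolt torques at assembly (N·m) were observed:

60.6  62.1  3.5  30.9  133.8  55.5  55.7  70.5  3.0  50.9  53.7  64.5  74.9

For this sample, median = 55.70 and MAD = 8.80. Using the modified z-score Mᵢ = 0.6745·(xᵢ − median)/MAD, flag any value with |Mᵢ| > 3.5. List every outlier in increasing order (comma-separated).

3.0, 3.5, 133.8

|Mᵢ| > 3.5 ⇔ |xᵢ − 55.70| > 3.5·8.80/0.6745 = 45.66.
So outliers lie outside [10.04, 101.36].
3.0: M = -4.04 → outlier.
3.5: M = -4.00 → outlier.
133.8: M = 5.99 → outlier.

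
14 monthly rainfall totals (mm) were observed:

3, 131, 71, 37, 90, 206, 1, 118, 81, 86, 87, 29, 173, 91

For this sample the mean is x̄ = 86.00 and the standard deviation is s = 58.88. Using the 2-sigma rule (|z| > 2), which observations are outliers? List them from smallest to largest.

206

Cutoffs at x̄ ± 2s: 86.00 ± 2·58.88 = [-31.76, 203.76].
206: z = 2.04, |z| > 2 → outlier.
Every other value lies within [-31.76, 203.76].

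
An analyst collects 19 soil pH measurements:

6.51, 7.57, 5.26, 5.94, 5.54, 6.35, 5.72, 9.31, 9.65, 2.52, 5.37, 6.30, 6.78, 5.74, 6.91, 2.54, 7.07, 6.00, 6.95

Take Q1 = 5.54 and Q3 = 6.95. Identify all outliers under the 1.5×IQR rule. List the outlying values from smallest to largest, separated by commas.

2.52, 2.54, 9.31, 9.65

IQR = Q3 − Q1 = 6.95 − 5.54 = 1.41.
Lower fence = Q1 − 1.5·IQR = 5.54 − 2.115 = 3.425.
Upper fence = Q3 + 1.5·IQR = 6.95 + 2.115 = 9.065.
2.52 < 3.425 → outlier.
2.54 < 3.425 → outlier.
9.31 > 9.065 → outlier.
9.65 > 9.065 → outlier.
All remaining values lie within [3.425, 9.065].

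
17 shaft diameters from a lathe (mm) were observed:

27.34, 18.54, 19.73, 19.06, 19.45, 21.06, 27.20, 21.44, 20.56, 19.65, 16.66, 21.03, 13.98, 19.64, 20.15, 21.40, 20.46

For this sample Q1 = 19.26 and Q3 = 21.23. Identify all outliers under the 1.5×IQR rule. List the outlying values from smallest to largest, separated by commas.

13.98, 27.20, 27.34

IQR = Q3 − Q1 = 21.23 − 19.26 = 1.97.
Lower fence = Q1 − 1.5·IQR = 19.26 − 2.955 = 16.305.
Upper fence = Q3 + 1.5·IQR = 21.23 + 2.955 = 24.185.
13.98 < 16.305 → outlier.
27.20 > 24.185 → outlier.
27.34 > 24.185 → outlier.
All remaining values lie within [16.305, 24.185].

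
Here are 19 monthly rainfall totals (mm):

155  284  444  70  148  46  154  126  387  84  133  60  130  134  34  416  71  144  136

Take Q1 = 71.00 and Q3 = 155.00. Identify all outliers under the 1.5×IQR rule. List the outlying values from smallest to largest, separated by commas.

IQR = Q3 − Q1 = 155.00 − 71.00 = 84.00.
Lower fence = Q1 − 1.5·IQR = 71.00 − 126.00 = -55.00.
Upper fence = Q3 + 1.5·IQR = 155.00 + 126.00 = 281.00.
284 > 281.00 → outlier.
387 > 281.00 → outlier.
416 > 281.00 → outlier.
444 > 281.00 → outlier.
All remaining values lie within [-55.00, 281.00].

284, 387, 416, 444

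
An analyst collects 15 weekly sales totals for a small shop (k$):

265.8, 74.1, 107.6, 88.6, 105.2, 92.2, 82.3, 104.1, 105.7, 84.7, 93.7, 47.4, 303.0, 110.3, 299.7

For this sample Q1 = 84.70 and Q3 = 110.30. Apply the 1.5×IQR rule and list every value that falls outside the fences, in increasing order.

IQR = Q3 − Q1 = 110.30 − 84.70 = 25.60.
Lower fence = Q1 − 1.5·IQR = 84.70 − 38.40 = 46.30.
Upper fence = Q3 + 1.5·IQR = 110.30 + 38.40 = 148.70.
265.8 > 148.70 → outlier.
299.7 > 148.70 → outlier.
303.0 > 148.70 → outlier.
All remaining values lie within [46.30, 148.70].

265.8, 299.7, 303.0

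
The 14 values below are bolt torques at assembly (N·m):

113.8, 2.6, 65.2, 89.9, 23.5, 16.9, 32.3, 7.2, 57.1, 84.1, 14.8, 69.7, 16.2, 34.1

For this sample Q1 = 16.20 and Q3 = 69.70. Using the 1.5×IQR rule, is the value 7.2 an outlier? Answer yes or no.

no

IQR = Q3 − Q1 = 69.70 − 16.20 = 53.50.
Lower fence = Q1 − 1.5·IQR = 16.20 − 80.25 = -64.05.
Upper fence = Q3 + 1.5·IQR = 69.70 + 80.25 = 149.95.
7.2 lies within [-64.05, 149.95].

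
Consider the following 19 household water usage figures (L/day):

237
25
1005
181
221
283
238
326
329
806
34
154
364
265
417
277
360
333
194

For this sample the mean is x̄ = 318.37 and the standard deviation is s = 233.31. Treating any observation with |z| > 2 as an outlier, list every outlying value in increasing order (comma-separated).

806, 1005

Cutoffs at x̄ ± 2s: 318.37 ± 2·233.31 = [-148.25, 784.99].
806: z = 2.09, |z| > 2 → outlier.
1005: z = 2.94, |z| > 2 → outlier.
Every other value lies within [-148.25, 784.99].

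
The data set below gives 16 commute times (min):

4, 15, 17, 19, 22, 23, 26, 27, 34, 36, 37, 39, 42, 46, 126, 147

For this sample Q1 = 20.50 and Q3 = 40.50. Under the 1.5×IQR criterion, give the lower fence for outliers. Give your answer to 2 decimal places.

IQR = Q3 − Q1 = 40.50 − 20.50 = 20.00.
Lower fence = Q1 − 1.5·IQR = 20.50 − 30.00 = -9.50.
Upper fence = Q3 + 1.5·IQR = 40.50 + 30.00 = 70.50.

-9.50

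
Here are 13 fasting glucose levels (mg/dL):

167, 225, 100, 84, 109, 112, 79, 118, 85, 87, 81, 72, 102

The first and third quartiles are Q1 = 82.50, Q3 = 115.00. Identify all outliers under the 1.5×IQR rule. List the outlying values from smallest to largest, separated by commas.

IQR = Q3 − Q1 = 115.00 − 82.50 = 32.50.
Lower fence = Q1 − 1.5·IQR = 82.50 − 48.75 = 33.75.
Upper fence = Q3 + 1.5·IQR = 115.00 + 48.75 = 163.75.
167 > 163.75 → outlier.
225 > 163.75 → outlier.
All remaining values lie within [33.75, 163.75].

167, 225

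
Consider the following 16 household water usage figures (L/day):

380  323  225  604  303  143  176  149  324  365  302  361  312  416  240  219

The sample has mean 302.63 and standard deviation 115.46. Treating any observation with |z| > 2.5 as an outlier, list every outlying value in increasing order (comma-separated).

604

Cutoffs at x̄ ± 2.5s: 302.63 ± 2.5·115.46 = [13.98, 591.28].
604: z = 2.61, |z| > 2.5 → outlier.
Every other value lies within [13.98, 591.28].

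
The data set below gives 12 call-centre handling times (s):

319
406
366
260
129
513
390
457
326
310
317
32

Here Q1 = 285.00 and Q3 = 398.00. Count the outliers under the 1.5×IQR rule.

1

IQR = 113.00; fences at 285.00 − 169.50 = 115.50 and 398.00 + 169.50 = 567.50.
Outside the cutoffs: 32.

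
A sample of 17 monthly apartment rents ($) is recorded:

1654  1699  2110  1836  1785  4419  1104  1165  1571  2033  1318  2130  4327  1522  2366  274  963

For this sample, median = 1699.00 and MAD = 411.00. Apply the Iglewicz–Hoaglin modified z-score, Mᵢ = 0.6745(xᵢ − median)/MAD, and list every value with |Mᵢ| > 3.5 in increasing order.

4327, 4419

|Mᵢ| > 3.5 ⇔ |xᵢ − 1699.00| > 3.5·411.00/0.6745 = 2132.69.
So outliers lie outside [-433.69, 3831.69].
4327: M = 4.31 → outlier.
4419: M = 4.46 → outlier.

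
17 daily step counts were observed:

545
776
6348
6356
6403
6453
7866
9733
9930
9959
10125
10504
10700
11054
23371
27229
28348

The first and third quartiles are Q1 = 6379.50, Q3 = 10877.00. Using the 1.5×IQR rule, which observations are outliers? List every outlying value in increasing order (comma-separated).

IQR = Q3 − Q1 = 10877.00 − 6379.50 = 4497.50.
Lower fence = Q1 − 1.5·IQR = 6379.50 − 6746.25 = -366.75.
Upper fence = Q3 + 1.5·IQR = 10877.00 + 6746.25 = 17623.25.
23371 > 17623.25 → outlier.
27229 > 17623.25 → outlier.
28348 > 17623.25 → outlier.
All remaining values lie within [-366.75, 17623.25].

23371, 27229, 28348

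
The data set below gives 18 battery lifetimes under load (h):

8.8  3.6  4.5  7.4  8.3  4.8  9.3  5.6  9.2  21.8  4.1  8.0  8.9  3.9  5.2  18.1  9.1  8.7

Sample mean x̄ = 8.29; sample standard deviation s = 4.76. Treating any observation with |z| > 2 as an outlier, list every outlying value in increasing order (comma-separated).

18.1, 21.8

Cutoffs at x̄ ± 2s: 8.29 ± 2·4.76 = [-1.23, 17.81].
18.1: z = 2.06, |z| > 2 → outlier.
21.8: z = 2.84, |z| > 2 → outlier.
Every other value lies within [-1.23, 17.81].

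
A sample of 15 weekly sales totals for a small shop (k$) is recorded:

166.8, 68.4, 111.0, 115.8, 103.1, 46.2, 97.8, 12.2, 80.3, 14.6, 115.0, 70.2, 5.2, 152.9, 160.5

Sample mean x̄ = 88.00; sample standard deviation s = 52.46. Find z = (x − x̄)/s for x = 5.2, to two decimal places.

z = (5.2 − 88.00) / 52.46 = -1.58.

-1.58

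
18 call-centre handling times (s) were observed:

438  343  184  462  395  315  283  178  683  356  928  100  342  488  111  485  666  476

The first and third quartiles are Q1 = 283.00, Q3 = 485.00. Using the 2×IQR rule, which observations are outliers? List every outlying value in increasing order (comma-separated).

IQR = Q3 − Q1 = 485.00 − 283.00 = 202.00.
Lower fence = Q1 − 2·IQR = 283.00 − 404.00 = -121.00.
Upper fence = Q3 + 2·IQR = 485.00 + 404.00 = 889.00.
928 > 889.00 → outlier.
All remaining values lie within [-121.00, 889.00].

928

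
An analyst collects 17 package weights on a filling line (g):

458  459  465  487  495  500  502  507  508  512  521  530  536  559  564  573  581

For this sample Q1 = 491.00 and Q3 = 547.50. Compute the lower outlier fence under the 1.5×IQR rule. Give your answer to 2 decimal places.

IQR = Q3 − Q1 = 547.50 − 491.00 = 56.50.
Lower fence = Q1 − 1.5·IQR = 491.00 − 84.75 = 406.25.
Upper fence = Q3 + 1.5·IQR = 547.50 + 84.75 = 632.25.

406.25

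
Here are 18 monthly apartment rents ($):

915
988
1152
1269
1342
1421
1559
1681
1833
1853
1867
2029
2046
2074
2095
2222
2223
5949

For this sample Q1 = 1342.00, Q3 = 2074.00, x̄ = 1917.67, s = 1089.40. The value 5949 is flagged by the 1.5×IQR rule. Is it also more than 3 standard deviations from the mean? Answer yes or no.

yes

z = (5949 − 1917.67) / 1089.40 = 3.70.
|z| = 3.70 > 3.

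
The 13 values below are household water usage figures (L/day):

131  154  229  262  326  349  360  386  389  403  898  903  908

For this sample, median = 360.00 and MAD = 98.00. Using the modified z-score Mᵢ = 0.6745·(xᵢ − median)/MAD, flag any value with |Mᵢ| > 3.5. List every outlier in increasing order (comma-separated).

898, 903, 908

|Mᵢ| > 3.5 ⇔ |xᵢ − 360.00| > 3.5·98.00/0.6745 = 508.52.
So outliers lie outside [-148.52, 868.52].
898: M = 3.70 → outlier.
903: M = 3.74 → outlier.
908: M = 3.77 → outlier.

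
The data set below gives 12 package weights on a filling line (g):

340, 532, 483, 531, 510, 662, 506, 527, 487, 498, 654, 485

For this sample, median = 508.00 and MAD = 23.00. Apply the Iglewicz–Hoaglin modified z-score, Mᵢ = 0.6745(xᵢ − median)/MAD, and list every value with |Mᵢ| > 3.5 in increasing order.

|Mᵢ| > 3.5 ⇔ |xᵢ − 508.00| > 3.5·23.00/0.6745 = 119.35.
So outliers lie outside [388.65, 627.35].
340: M = -4.93 → outlier.
654: M = 4.28 → outlier.
662: M = 4.52 → outlier.

340, 654, 662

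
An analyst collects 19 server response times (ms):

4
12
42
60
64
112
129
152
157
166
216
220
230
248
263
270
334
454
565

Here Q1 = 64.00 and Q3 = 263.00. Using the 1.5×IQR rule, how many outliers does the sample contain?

1

IQR = 199.00; fences at 64.00 − 298.50 = -234.50 and 263.00 + 298.50 = 561.50.
Outside the cutoffs: 565.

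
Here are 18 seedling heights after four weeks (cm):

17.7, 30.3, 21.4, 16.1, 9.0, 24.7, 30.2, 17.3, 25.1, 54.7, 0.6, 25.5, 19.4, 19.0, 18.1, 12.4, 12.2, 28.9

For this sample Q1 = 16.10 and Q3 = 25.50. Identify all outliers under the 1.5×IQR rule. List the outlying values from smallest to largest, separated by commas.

0.6, 54.7

IQR = Q3 − Q1 = 25.50 − 16.10 = 9.40.
Lower fence = Q1 − 1.5·IQR = 16.10 − 14.10 = 2.00.
Upper fence = Q3 + 1.5·IQR = 25.50 + 14.10 = 39.60.
0.6 < 2.00 → outlier.
54.7 > 39.60 → outlier.
All remaining values lie within [2.00, 39.60].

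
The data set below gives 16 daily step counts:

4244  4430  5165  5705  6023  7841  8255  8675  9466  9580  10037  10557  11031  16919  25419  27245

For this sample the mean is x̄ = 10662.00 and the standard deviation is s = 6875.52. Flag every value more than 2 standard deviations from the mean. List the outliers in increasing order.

Cutoffs at x̄ ± 2s: 10662.00 ± 2·6875.52 = [-3089.04, 24413.04].
25419: z = 2.15, |z| > 2 → outlier.
27245: z = 2.41, |z| > 2 → outlier.
Every other value lies within [-3089.04, 24413.04].

25419, 27245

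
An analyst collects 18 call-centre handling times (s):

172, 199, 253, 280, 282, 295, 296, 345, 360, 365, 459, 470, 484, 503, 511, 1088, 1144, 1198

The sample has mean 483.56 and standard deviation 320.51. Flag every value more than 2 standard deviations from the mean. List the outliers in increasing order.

1144, 1198

Cutoffs at x̄ ± 2s: 483.56 ± 2·320.51 = [-157.46, 1124.58].
1144: z = 2.06, |z| > 2 → outlier.
1198: z = 2.23, |z| > 2 → outlier.
Every other value lies within [-157.46, 1124.58].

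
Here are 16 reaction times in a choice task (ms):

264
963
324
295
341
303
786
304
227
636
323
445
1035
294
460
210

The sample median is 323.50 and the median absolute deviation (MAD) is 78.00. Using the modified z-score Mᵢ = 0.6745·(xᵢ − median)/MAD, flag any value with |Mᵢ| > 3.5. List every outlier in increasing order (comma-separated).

786, 963, 1035

|Mᵢ| > 3.5 ⇔ |xᵢ − 323.50| > 3.5·78.00/0.6745 = 404.74.
So outliers lie outside [-81.24, 728.24].
786: M = 4.00 → outlier.
963: M = 5.53 → outlier.
1035: M = 6.15 → outlier.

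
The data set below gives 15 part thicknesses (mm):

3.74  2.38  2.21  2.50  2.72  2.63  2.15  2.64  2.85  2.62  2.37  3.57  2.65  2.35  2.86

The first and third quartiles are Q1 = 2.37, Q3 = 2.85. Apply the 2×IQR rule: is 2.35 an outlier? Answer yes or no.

IQR = Q3 − Q1 = 2.85 − 2.37 = 0.48.
Lower fence = Q1 − 2·IQR = 2.37 − 0.96 = 1.41.
Upper fence = Q3 + 2·IQR = 2.85 + 0.96 = 3.81.
2.35 lies within [1.41, 3.81].

no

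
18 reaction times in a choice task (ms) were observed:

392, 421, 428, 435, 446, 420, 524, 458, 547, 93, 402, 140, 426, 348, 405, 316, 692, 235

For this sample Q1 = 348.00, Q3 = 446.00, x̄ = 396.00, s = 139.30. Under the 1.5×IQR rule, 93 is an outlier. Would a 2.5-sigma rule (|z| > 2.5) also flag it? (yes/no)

no

z = (93 − 396.00) / 139.30 = -2.18.
|z| = 2.18 ≤ 2.5.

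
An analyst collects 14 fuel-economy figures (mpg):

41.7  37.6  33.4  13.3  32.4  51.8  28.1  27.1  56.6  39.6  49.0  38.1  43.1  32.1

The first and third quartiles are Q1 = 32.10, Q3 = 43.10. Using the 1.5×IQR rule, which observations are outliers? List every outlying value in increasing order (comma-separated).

13.3

IQR = Q3 − Q1 = 43.10 − 32.10 = 11.00.
Lower fence = Q1 − 1.5·IQR = 32.10 − 16.50 = 15.60.
Upper fence = Q3 + 1.5·IQR = 43.10 + 16.50 = 59.60.
13.3 < 15.60 → outlier.
All remaining values lie within [15.60, 59.60].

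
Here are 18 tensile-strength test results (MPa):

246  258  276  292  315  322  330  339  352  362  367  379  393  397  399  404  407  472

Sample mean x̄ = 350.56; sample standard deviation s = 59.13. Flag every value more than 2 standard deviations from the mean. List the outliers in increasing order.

Cutoffs at x̄ ± 2s: 350.56 ± 2·59.13 = [232.30, 468.82].
472: z = 2.05, |z| > 2 → outlier.
Every other value lies within [232.30, 468.82].

472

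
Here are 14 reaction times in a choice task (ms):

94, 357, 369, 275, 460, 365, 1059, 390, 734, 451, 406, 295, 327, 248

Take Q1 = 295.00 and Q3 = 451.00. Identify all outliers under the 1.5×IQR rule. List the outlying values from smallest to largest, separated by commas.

IQR = Q3 − Q1 = 451.00 − 295.00 = 156.00.
Lower fence = Q1 − 1.5·IQR = 295.00 − 234.00 = 61.00.
Upper fence = Q3 + 1.5·IQR = 451.00 + 234.00 = 685.00.
734 > 685.00 → outlier.
1059 > 685.00 → outlier.
All remaining values lie within [61.00, 685.00].

734, 1059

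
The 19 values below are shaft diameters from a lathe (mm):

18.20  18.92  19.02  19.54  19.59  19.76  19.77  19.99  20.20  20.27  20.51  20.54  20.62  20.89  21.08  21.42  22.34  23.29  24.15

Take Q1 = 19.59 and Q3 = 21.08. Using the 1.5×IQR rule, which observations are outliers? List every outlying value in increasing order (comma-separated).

IQR = Q3 − Q1 = 21.08 − 19.59 = 1.49.
Lower fence = Q1 − 1.5·IQR = 19.59 − 2.235 = 17.355.
Upper fence = Q3 + 1.5·IQR = 21.08 + 2.235 = 23.315.
24.15 > 23.315 → outlier.
All remaining values lie within [17.355, 23.315].

24.15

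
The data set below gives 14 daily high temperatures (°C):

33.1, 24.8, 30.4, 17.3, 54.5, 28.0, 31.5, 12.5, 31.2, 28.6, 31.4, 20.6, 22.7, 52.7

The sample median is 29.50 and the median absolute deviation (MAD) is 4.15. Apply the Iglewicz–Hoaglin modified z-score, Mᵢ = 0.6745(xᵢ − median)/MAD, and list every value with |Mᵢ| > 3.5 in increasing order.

|Mᵢ| > 3.5 ⇔ |xᵢ − 29.50| > 3.5·4.15/0.6745 = 21.53.
So outliers lie outside [7.97, 51.03].
52.7: M = 3.77 → outlier.
54.5: M = 4.06 → outlier.

52.7, 54.5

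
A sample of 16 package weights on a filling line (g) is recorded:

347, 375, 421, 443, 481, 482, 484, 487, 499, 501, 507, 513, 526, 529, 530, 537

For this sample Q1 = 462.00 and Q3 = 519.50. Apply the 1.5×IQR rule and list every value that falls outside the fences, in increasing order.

347, 375

IQR = Q3 − Q1 = 519.50 − 462.00 = 57.50.
Lower fence = Q1 − 1.5·IQR = 462.00 − 86.25 = 375.75.
Upper fence = Q3 + 1.5·IQR = 519.50 + 86.25 = 605.75.
347 < 375.75 → outlier.
375 < 375.75 → outlier.
All remaining values lie within [375.75, 605.75].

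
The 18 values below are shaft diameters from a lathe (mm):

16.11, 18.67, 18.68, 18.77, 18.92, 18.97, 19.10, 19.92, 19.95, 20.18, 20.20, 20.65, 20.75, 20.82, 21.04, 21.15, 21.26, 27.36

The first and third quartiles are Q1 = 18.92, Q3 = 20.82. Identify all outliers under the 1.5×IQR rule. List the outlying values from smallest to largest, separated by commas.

27.36

IQR = Q3 − Q1 = 20.82 − 18.92 = 1.90.
Lower fence = Q1 − 1.5·IQR = 18.92 − 2.85 = 16.07.
Upper fence = Q3 + 1.5·IQR = 20.82 + 2.85 = 23.67.
27.36 > 23.67 → outlier.
All remaining values lie within [16.07, 23.67].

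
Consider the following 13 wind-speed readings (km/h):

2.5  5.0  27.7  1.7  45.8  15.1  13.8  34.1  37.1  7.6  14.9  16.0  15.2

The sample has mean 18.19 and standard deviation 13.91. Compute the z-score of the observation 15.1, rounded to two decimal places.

z = (15.1 − 18.19) / 13.91 = -0.22.

-0.22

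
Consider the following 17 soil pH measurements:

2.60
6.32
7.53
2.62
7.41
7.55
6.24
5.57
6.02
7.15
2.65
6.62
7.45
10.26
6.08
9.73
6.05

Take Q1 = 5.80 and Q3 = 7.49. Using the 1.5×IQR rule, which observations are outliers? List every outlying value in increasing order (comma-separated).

IQR = Q3 − Q1 = 7.49 − 5.80 = 1.69.
Lower fence = Q1 − 1.5·IQR = 5.80 − 2.535 = 3.265.
Upper fence = Q3 + 1.5·IQR = 7.49 + 2.535 = 10.025.
2.60 < 3.265 → outlier.
2.62 < 3.265 → outlier.
2.65 < 3.265 → outlier.
10.26 > 10.025 → outlier.
All remaining values lie within [3.265, 10.025].

2.60, 2.62, 2.65, 10.26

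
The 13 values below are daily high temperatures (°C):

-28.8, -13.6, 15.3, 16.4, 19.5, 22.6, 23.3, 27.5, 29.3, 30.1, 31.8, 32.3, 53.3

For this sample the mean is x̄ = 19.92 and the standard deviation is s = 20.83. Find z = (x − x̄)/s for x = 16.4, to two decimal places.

z = (16.4 − 19.92) / 20.83 = -0.17.

-0.17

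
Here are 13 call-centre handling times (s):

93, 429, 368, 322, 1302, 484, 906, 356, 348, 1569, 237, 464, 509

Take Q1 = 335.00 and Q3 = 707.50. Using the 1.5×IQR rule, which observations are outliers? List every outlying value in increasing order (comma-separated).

IQR = Q3 − Q1 = 707.50 − 335.00 = 372.50.
Lower fence = Q1 − 1.5·IQR = 335.00 − 558.75 = -223.75.
Upper fence = Q3 + 1.5·IQR = 707.50 + 558.75 = 1266.25.
1302 > 1266.25 → outlier.
1569 > 1266.25 → outlier.
All remaining values lie within [-223.75, 1266.25].

1302, 1569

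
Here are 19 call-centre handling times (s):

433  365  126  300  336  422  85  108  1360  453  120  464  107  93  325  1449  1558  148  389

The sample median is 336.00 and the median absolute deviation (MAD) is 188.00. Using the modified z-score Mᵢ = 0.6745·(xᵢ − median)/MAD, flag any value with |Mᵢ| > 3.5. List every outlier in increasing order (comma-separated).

|Mᵢ| > 3.5 ⇔ |xᵢ − 336.00| > 3.5·188.00/0.6745 = 975.54.
So outliers lie outside [-639.54, 1311.54].
1360: M = 3.67 → outlier.
1449: M = 3.99 → outlier.
1558: M = 4.38 → outlier.

1360, 1449, 1558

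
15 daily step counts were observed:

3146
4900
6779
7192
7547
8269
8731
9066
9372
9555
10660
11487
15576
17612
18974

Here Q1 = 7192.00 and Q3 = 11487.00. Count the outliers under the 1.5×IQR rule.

IQR = 4295.00; fences at 7192.00 − 6442.50 = 749.50 and 11487.00 + 6442.50 = 17929.50.
Outside the cutoffs: 18974.

1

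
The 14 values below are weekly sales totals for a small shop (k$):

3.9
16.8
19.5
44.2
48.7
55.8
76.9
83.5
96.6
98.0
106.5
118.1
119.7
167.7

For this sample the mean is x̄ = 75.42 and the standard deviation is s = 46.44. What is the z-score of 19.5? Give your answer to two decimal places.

-1.20

z = (19.5 − 75.42) / 46.44 = -1.20.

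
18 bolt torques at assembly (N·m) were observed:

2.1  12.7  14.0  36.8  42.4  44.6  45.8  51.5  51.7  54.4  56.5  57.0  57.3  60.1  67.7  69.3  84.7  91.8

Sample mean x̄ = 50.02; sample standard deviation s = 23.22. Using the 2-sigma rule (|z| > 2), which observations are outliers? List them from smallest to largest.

Cutoffs at x̄ ± 2s: 50.02 ± 2·23.22 = [3.58, 96.46].
2.1: z = -2.06, |z| > 2 → outlier.
Every other value lies within [3.58, 96.46].

2.1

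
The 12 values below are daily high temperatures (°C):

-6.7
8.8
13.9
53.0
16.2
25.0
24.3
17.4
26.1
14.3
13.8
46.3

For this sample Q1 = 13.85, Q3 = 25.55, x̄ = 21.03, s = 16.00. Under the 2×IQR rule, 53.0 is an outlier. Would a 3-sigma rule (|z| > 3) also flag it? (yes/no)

z = (53.0 − 21.03) / 16.00 = 2.00.
|z| = 2.00 ≤ 3.

no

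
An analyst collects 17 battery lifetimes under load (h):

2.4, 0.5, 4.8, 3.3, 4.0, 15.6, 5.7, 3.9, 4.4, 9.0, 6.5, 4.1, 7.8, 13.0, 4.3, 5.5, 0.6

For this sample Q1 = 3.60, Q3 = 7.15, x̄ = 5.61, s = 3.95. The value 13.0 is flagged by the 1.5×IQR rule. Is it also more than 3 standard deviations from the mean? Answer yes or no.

z = (13.0 − 5.61) / 3.95 = 1.87.
|z| = 1.87 ≤ 3.

no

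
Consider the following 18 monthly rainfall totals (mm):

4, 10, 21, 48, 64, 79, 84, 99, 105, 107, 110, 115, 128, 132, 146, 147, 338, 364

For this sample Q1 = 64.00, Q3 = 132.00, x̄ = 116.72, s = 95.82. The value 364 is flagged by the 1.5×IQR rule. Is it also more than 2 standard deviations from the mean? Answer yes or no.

yes

z = (364 − 116.72) / 95.82 = 2.58.
|z| = 2.58 > 2.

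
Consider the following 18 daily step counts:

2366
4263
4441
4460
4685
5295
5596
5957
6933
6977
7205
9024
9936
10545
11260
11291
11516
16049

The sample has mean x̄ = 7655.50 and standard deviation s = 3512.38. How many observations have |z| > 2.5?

0

Cutoffs: x̄ ± 2.5s = [-1125.45, 16436.45].
Every value lies within the cutoffs.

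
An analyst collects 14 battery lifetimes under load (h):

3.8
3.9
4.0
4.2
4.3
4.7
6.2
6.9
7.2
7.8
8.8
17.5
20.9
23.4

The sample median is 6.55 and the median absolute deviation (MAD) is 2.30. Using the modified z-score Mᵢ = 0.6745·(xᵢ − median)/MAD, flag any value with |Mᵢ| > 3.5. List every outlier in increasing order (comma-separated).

|Mᵢ| > 3.5 ⇔ |xᵢ − 6.55| > 3.5·2.30/0.6745 = 11.93.
So outliers lie outside [-5.38, 18.48].
20.9: M = 4.21 → outlier.
23.4: M = 4.94 → outlier.

20.9, 23.4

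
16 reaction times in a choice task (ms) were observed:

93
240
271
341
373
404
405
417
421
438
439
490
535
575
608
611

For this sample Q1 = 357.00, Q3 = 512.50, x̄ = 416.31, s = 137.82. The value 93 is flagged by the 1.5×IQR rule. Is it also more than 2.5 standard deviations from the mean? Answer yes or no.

no

z = (93 − 416.31) / 137.82 = -2.35.
|z| = 2.35 ≤ 2.5.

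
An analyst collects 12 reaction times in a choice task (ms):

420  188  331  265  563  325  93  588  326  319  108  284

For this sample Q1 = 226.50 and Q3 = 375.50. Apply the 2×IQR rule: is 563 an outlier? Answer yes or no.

no

IQR = Q3 − Q1 = 375.50 − 226.50 = 149.00.
Lower fence = Q1 − 2·IQR = 226.50 − 298.00 = -71.50.
Upper fence = Q3 + 2·IQR = 375.50 + 298.00 = 673.50.
563 lies within [-71.50, 673.50].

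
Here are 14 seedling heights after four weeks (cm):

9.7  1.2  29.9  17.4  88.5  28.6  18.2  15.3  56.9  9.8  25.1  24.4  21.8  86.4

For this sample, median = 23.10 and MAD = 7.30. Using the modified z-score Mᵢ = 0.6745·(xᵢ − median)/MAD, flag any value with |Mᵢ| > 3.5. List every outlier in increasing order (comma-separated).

|Mᵢ| > 3.5 ⇔ |xᵢ − 23.10| > 3.5·7.30/0.6745 = 37.88.
So outliers lie outside [-14.78, 60.98].
86.4: M = 5.85 → outlier.
88.5: M = 6.04 → outlier.

86.4, 88.5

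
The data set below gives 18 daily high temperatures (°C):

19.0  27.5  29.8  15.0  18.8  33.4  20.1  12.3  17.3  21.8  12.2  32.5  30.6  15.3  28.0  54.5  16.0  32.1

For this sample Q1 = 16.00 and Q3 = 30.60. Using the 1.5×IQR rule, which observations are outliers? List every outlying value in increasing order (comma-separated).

IQR = Q3 − Q1 = 30.60 − 16.00 = 14.60.
Lower fence = Q1 − 1.5·IQR = 16.00 − 21.90 = -5.90.
Upper fence = Q3 + 1.5·IQR = 30.60 + 21.90 = 52.50.
54.5 > 52.50 → outlier.
All remaining values lie within [-5.90, 52.50].

54.5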